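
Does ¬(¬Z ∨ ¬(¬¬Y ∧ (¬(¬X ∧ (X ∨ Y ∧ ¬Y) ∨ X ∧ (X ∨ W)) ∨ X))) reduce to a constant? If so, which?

no

¬(¬Z ∨ ¬(¬¬Y ∧ (¬(¬X ∧ (X ∨ Y ∧ ¬Y) ∨ X ∧ (X ∨ W)) ∨ X)))
= ¬(¬Z ∨ ¬(¬¬Y ∧ (¬(¬X ∧ X ∨ X ∧ (X ∨ W)) ∨ X)))
= Z ∧ ¬¬Y ∧ (¬(¬X ∧ X ∨ X ∧ (X ∨ W)) ∨ X)
= Z ∧ ¬¬Y ∧ (¬(X ∧ (X ∨ W)) ∨ X)
= Z ∧ ¬¬Y ∧ (¬X ∨ X)
= Z ∧ Y ∧ (¬X ∨ X)
= Z ∧ Y
This depends on Y, Z, so it is not a constant.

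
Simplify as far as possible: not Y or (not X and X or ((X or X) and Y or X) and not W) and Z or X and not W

not Y or (not X and X or ((X or X) and Y or X) and not W) and Z or X and not W
= not Y or (not X and X or (X and Y or X) and not W) and Z or X and not W   [idempotence]
= not Y or (not X and X or X and not W) and Z or X and not W   [absorption]
= not Y or X and not W and Z or X and not W   [complement / identity]
= not Y or X and not W   [absorption]

not Y or X and not W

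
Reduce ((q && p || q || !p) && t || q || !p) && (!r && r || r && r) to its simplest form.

(q || !p) && r

((q && p || q || !p) && t || q || !p) && (!r && r || r && r)
= ((q && p || q || !p) && t || q || !p) && r   — distribution
= ((q || !p) && t || q || !p) && r   — absorption
= (q || !p) && r   — absorption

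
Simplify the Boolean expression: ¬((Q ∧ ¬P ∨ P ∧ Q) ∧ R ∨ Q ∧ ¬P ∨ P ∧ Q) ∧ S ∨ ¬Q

¬Q

¬((Q ∧ ¬P ∨ P ∧ Q) ∧ R ∨ Q ∧ ¬P ∨ P ∧ Q) ∧ S ∨ ¬Q
= ¬(Q ∧ ¬P ∨ P ∧ Q) ∧ S ∨ ¬Q   — absorption
= ¬Q ∧ S ∨ ¬Q   — distribution
= ¬Q   — absorption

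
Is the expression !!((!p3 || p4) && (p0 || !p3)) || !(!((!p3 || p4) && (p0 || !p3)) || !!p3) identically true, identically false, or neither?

!!((!p3 || p4) && (p0 || !p3)) || !(!((!p3 || p4) && (p0 || !p3)) || !!p3)
= !!((!p3 || p4) && (p0 || !p3)) || (!p3 || p4) && (p0 || !p3) && !p3   — De Morgan
= (!p3 || p4) && (p0 || !p3) || (!p3 || p4) && (p0 || !p3) && !p3   — double negation
= (!p3 || p4) && (p0 || !p3)   — absorption
= !p3 || p4 && p0   — distribution
This depends on p0, p3, p4, so it is not a constant.

neither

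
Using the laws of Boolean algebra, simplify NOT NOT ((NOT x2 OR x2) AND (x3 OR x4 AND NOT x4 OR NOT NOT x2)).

NOT NOT ((NOT x2 OR x2) AND (x3 OR x4 AND NOT x4 OR NOT NOT x2))
= NOT NOT ((NOT x2 OR x2) AND (x3 OR x4 AND NOT x4 OR x2))   — double negation
= (NOT x2 OR x2) AND (x3 OR x4 AND NOT x4 OR x2)   — double negation
= (NOT x2 OR x2) AND (x3 OR x2)   — complement / identity
= x3 OR x2   — complement / identity

x3 OR x2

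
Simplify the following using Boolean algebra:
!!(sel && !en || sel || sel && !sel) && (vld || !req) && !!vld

!!(sel && !en || sel || sel && !sel) && (vld || !req) && !!vld
= !!(sel && !en || sel) && (vld || !req) && !!vld   [complement / identity]
= !!(sel && !en || sel) && (vld || !req) && vld   [double negation]
= !!(sel && !en || sel) && vld   [absorption]
= (sel && !en || sel) && vld   [double negation]
= sel && vld   [absorption]

sel && vld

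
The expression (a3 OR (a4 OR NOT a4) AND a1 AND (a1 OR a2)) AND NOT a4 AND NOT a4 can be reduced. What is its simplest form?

(a3 OR (a4 OR NOT a4) AND a1 AND (a1 OR a2)) AND NOT a4 AND NOT a4
= (a3 OR a1 AND (a1 OR a2)) AND NOT a4 AND NOT a4   [complement / identity]
= (a3 OR a1 AND (a1 OR a2)) AND NOT a4   [idempotence]
= (a3 OR a1) AND NOT a4   [absorption]

(a3 OR a1) AND NOT a4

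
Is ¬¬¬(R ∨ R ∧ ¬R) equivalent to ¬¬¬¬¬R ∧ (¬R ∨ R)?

Yes

E1: ¬¬¬(R ∨ R ∧ ¬R)
    = ¬¬¬R   — complement / identity
    = ¬R   — double negation
E2: ¬¬¬¬¬R ∧ (¬R ∨ R)
    = ¬¬¬¬¬R   — complement / identity
    = ¬¬¬R   — double negation
    = ¬R   — double negation
Both reduce to ¬R, so they are equivalent.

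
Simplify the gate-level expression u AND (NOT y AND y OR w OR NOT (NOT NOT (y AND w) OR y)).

u AND (w OR NOT y)

u AND (NOT y AND y OR w OR NOT (NOT NOT (y AND w) OR y))
= u AND (w OR NOT (NOT NOT (y AND w) OR y))   [complement / identity]
= u AND (w OR NOT (y AND w OR y))   [double negation]
= u AND (w OR NOT y)   [absorption]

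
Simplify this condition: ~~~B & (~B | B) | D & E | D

~~~B & (~B | B) | D & E | D
= ~~~B | D & E | D   [complement / identity]
= ~~~B | D   [absorption]
= ~B | D   [double negation]

~B | D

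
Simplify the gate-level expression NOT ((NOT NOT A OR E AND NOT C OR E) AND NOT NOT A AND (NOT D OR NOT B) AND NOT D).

NOT ((NOT NOT A OR E AND NOT C OR E) AND NOT NOT A AND (NOT D OR NOT B) AND NOT D)
= NOT ((NOT NOT A OR E) AND NOT NOT A AND (NOT D OR NOT B) AND NOT D)
= NOT ((NOT NOT A OR E) AND NOT NOT A AND NOT D)
= NOT (NOT NOT A AND NOT D)
= NOT A OR D

NOT A OR D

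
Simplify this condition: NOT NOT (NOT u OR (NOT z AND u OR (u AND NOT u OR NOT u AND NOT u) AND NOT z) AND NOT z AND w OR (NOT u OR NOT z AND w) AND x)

NOT u OR NOT z AND w

NOT NOT (NOT u OR (NOT z AND u OR (u AND NOT u OR NOT u AND NOT u) AND NOT z) AND NOT z AND w OR (NOT u OR NOT z AND w) AND x)
= NOT NOT (NOT u OR (NOT z AND u OR NOT u AND NOT z) AND NOT z AND w OR (NOT u OR NOT z AND w) AND x)   — distribution
= NOT NOT (NOT u OR NOT z AND NOT z AND w OR (NOT u OR NOT z AND w) AND x)   — distribution
= NOT NOT (NOT u OR NOT z AND w OR (NOT u OR NOT z AND w) AND x)   — idempotence
= NOT NOT (NOT u OR NOT z AND w)   — absorption
= NOT u OR NOT z AND w   — double negation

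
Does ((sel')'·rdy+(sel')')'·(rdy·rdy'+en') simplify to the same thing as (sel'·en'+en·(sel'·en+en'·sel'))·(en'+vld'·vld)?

Yes

E1: ((sel')'·rdy+(sel')')'·(rdy·rdy'+en')
    = ((sel')'·rdy+(sel')')'·en'   (complement / identity)
    = ((sel')')'·en'   (absorption)
    = sel'·en'   (double negation)
E2: (sel'·en'+en·(sel'·en+en'·sel'))·(en'+vld'·vld)
    = (sel'·en'+en·(sel'·en+en'·sel'))·en'   (complement / identity)
    = (sel'·en'+en·sel')·en'   (distribution)
    = sel'·en'   (distribution)
Both reduce to sel'·en', so they are equivalent.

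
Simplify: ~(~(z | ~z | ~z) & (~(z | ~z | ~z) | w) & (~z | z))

1

~(~(z | ~z | ~z) & (~(z | ~z | ~z) | w) & (~z | z))
= ~(~(z | ~z | ~z) & (~(z | ~z | ~z) | w))   (complement / identity)
= ~~(z | ~z | ~z)   (absorption)
= z | ~z | ~z   (double negation)
= z | ~z   (idempotence)
= 1   (complement)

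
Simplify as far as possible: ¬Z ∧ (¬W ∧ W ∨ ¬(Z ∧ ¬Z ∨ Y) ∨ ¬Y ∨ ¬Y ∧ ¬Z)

¬Z ∧ (¬W ∧ W ∨ ¬(Z ∧ ¬Z ∨ Y) ∨ ¬Y ∨ ¬Y ∧ ¬Z)
= ¬Z ∧ (¬W ∧ W ∨ ¬(Z ∧ ¬Z ∨ Y) ∨ ¬Y)   [absorption]
= ¬Z ∧ (¬W ∧ W ∨ ¬Y ∨ ¬Y)   [complement / identity]
= ¬Z ∧ (¬Y ∨ ¬Y)   [complement / identity]
= ¬Z ∧ ¬Y   [idempotence]

¬Z ∧ ¬Y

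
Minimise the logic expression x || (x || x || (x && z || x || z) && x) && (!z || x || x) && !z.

x || (x || x || (x && z || x || z) && x) && (!z || x || x) && !z
= x || ((x && z || x || z) && x && !z || x || x) && !z   (distribution)
= x || ((x || z) && x && !z || x || x) && !z   (absorption)
= x || (x && !z || x || x) && !z   (absorption)
= x || (x && !z || x) && !z   (idempotence)
= x || x && !z   (absorption)
= x   (absorption)

x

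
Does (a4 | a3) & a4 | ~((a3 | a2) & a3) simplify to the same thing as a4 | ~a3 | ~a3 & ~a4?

Yes

E1: (a4 | a3) & a4 | ~((a3 | a2) & a3)
    = a4 | ~((a3 | a2) & a3)
    = a4 | ~a3
E2: a4 | ~a3 | ~a3 & ~a4
    = a4 | ~a3
Both reduce to a4 | ~a3, so they are equivalent.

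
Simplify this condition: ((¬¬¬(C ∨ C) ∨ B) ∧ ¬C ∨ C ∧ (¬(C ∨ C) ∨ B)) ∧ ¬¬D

((¬¬¬(C ∨ C) ∨ B) ∧ ¬C ∨ C ∧ (¬(C ∨ C) ∨ B)) ∧ ¬¬D
= ((¬(C ∨ C) ∨ B) ∧ ¬C ∨ C ∧ (¬(C ∨ C) ∨ B)) ∧ ¬¬D   [double negation]
= (¬(C ∨ C) ∨ B) ∧ ¬¬D   [distribution]
= (¬(C ∨ C) ∨ B) ∧ D   [double negation]
= (¬C ∨ B) ∧ D   [idempotence]

(¬C ∨ B) ∧ D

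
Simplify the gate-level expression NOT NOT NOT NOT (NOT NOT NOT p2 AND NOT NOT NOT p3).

NOT NOT NOT NOT (NOT NOT NOT p2 AND NOT NOT NOT p3)
= NOT NOT NOT (NOT NOT p2 OR NOT NOT p3)   (De Morgan)
= NOT NOT (NOT p2 AND NOT p3)   (De Morgan)
= NOT p2 AND NOT p3   (double negation)

NOT p2 AND NOT p3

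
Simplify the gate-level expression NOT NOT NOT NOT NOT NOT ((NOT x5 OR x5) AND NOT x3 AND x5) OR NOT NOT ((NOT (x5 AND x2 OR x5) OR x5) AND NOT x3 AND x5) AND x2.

NOT NOT NOT NOT NOT NOT ((NOT x5 OR x5) AND NOT x3 AND x5) OR NOT NOT ((NOT (x5 AND x2 OR x5) OR x5) AND NOT x3 AND x5) AND x2
= NOT NOT NOT NOT ((NOT x5 OR x5) AND NOT x3 AND x5) OR NOT NOT ((NOT (x5 AND x2 OR x5) OR x5) AND NOT x3 AND x5) AND x2   — double negation
= NOT NOT ((NOT x5 OR x5) AND NOT x3 AND x5) OR NOT NOT ((NOT (x5 AND x2 OR x5) OR x5) AND NOT x3 AND x5) AND x2   — double negation
= NOT NOT ((NOT x5 OR x5) AND NOT x3 AND x5) OR NOT NOT ((NOT x5 OR x5) AND NOT x3 AND x5) AND x2   — absorption
= NOT NOT ((NOT x5 OR x5) AND NOT x3 AND x5)   — absorption
= (NOT x5 OR x5) AND NOT x3 AND x5   — double negation
= NOT x3 AND x5   — complement / identity

NOT x3 AND x5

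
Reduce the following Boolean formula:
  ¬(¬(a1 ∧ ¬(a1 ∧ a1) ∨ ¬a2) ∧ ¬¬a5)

¬a2 ∨ ¬a5

¬(¬(a1 ∧ ¬(a1 ∧ a1) ∨ ¬a2) ∧ ¬¬a5)
= ¬(¬(a1 ∧ ¬a1 ∨ ¬a2) ∧ ¬¬a5)   [idempotence]
= a1 ∧ ¬a1 ∨ ¬a2 ∨ ¬a5   [De Morgan]
= ¬a2 ∨ ¬a5   [complement / identity]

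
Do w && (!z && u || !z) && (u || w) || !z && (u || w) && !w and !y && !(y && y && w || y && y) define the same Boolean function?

No

E1: w && (!z && u || !z) && (u || w) || !z && (u || w) && !w
    = w && !z && (u || w) || !z && (u || w) && !w
    = !z && (u || w)
E2: !y && !(y && y && w || y && y)
    = !y && !(y && y)
    = !y && !y
    = !y
These differ: at u=0, w=0, y=0, z=0, E1 = 0 but E2 = 1.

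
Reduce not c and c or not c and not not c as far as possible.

not c and c or not c and not not c
= not c and c or not c and c   [double negation]
= not c and c   [idempotence]
= False   [complement]

False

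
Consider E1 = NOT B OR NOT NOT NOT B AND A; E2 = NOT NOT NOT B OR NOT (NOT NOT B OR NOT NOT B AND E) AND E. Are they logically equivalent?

Yes

E1: NOT B OR NOT NOT NOT B AND A
    = NOT B OR NOT B AND A   [double negation]
    = NOT B   [absorption]
E2: NOT NOT NOT B OR NOT (NOT NOT B OR NOT NOT B AND E) AND E
    = NOT NOT NOT B OR NOT NOT NOT B AND E   [absorption]
    = NOT NOT NOT B   [absorption]
    = NOT B   [double negation]
Both reduce to NOT B, so they are equivalent.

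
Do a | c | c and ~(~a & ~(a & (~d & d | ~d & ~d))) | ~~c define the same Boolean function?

Yes

E1: a | c | c
    = a | c   — idempotence
E2: ~(~a & ~(a & (~d & d | ~d & ~d))) | ~~c
    = a | a & (~d & d | ~d & ~d) | ~~c   — De Morgan
    = a | a & ~d | ~~c   — distribution
    = a | a & ~d | c   — double negation
    = a | c   — absorption
Both reduce to a | c, so they are equivalent.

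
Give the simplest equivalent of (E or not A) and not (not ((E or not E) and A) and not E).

(E or not A) and not (not ((E or not E) and A) and not E)
= (E or not A) and not (not A and not E)   — complement / identity
= (E or not A) and (A or E)   — De Morgan
= not A and A or E   — distribution
= E   — complement / identity

E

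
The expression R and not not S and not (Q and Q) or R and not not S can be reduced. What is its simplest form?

R and not not S and not (Q and Q) or R and not not S
= R and not not S and not Q or R and not not S   (idempotence)
= R and not not S   (absorption)
= R and S   (double negation)

R and S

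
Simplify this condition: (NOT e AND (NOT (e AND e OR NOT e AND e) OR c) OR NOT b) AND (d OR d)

(NOT e OR NOT b) AND d

(NOT e AND (NOT (e AND e OR NOT e AND e) OR c) OR NOT b) AND (d OR d)
= (NOT e AND (NOT e OR c) OR NOT b) AND (d OR d)   — distribution
= (NOT e AND (NOT e OR c) OR NOT b) AND d   — idempotence
= (NOT e OR NOT b) AND d   — absorption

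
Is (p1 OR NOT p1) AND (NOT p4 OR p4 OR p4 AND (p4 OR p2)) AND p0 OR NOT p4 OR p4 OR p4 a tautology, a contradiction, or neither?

(p1 OR NOT p1) AND (NOT p4 OR p4 OR p4 AND (p4 OR p2)) AND p0 OR NOT p4 OR p4 OR p4
= (p1 OR NOT p1) AND (NOT p4 OR p4 OR p4) AND p0 OR NOT p4 OR p4 OR p4   (absorption)
= (NOT p4 OR p4 OR p4) AND p0 OR NOT p4 OR p4 OR p4   (complement / identity)
= NOT p4 OR p4 OR p4   (absorption)
= NOT p4 OR p4   (idempotence)
= TRUE   (complement)

tautology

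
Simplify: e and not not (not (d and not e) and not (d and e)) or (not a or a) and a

e and not not (not (d and not e) and not (d and e)) or (not a or a) and a
= e and not (d and not e or d and e) or (not a or a) and a   (De Morgan)
= e and not (d and not e or d and e) or a   (complement / identity)
= e and not d or a   (distribution)

e and not d or a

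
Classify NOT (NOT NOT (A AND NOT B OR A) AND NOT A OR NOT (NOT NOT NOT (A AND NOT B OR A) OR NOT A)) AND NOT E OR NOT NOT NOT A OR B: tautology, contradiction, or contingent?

contingent

NOT (NOT NOT (A AND NOT B OR A) AND NOT A OR NOT (NOT NOT NOT (A AND NOT B OR A) OR NOT A)) AND NOT E OR NOT NOT NOT A OR B
= NOT (NOT NOT (A AND NOT B OR A) AND NOT A OR NOT NOT (A AND NOT B OR A) AND A) AND NOT E OR NOT NOT NOT A OR B   (De Morgan)
= NOT NOT NOT (A AND NOT B OR A) AND NOT E OR NOT NOT NOT A OR B   (distribution)
= NOT NOT NOT A AND NOT E OR NOT NOT NOT A OR B   (absorption)
= NOT NOT NOT A OR B   (absorption)
= NOT A OR B   (double negation)
This depends on A, B, so it is not a constant.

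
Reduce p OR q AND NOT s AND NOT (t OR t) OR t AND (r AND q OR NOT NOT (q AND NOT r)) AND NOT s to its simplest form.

p OR q AND NOT s AND NOT (t OR t) OR t AND (r AND q OR NOT NOT (q AND NOT r)) AND NOT s
= p OR q AND NOT s AND NOT t OR t AND (r AND q OR NOT NOT (q AND NOT r)) AND NOT s
= p OR q AND NOT s AND NOT t OR t AND (r AND q OR q AND NOT r) AND NOT s
= p OR q AND NOT s AND NOT t OR t AND q AND NOT s
= p OR q AND NOT s

p OR q AND NOT s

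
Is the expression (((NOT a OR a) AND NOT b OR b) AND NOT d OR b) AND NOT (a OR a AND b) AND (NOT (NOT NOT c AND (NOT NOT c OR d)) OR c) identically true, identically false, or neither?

(((NOT a OR a) AND NOT b OR b) AND NOT d OR b) AND NOT (a OR a AND b) AND (NOT (NOT NOT c AND (NOT NOT c OR d)) OR c)
= ((NOT b OR b) AND NOT d OR b) AND NOT (a OR a AND b) AND (NOT (NOT NOT c AND (NOT NOT c OR d)) OR c)   [complement / identity]
= ((NOT b OR b) AND NOT d OR b) AND NOT (a OR a AND b) AND (NOT NOT NOT c OR c)   [absorption]
= (NOT d OR b) AND NOT (a OR a AND b) AND (NOT NOT NOT c OR c)   [complement / identity]
= (NOT d OR b) AND NOT (a OR a AND b) AND (NOT c OR c)   [double negation]
= (NOT d OR b) AND NOT (a OR a AND b)   [complement / identity]
= (NOT d OR b) AND NOT a   [absorption]
This depends on a, b, d, so it is not a constant.

neither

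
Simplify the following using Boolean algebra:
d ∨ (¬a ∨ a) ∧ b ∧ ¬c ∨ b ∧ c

d ∨ b

d ∨ (¬a ∨ a) ∧ b ∧ ¬c ∨ b ∧ c
= d ∨ b ∧ ¬c ∨ b ∧ c
= d ∨ b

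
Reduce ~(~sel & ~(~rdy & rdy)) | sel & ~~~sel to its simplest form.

sel

~(~sel & ~(~rdy & rdy)) | sel & ~~~sel
= ~(~sel & ~(~rdy & rdy)) | sel & ~sel   [double negation]
= sel | ~rdy & rdy | sel & ~sel   [De Morgan]
= sel | sel & ~sel   [complement / identity]
= sel   [complement / identity]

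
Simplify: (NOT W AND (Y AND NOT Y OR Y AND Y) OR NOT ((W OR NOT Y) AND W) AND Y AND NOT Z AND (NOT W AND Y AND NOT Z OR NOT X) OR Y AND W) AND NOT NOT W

(NOT W AND (Y AND NOT Y OR Y AND Y) OR NOT ((W OR NOT Y) AND W) AND Y AND NOT Z AND (NOT W AND Y AND NOT Z OR NOT X) OR Y AND W) AND NOT NOT W
= (NOT W AND (Y AND NOT Y OR Y AND Y) OR NOT W AND Y AND NOT Z AND (NOT W AND Y AND NOT Z OR NOT X) OR Y AND W) AND NOT NOT W   [absorption]
= (NOT W AND Y OR NOT W AND Y AND NOT Z AND (NOT W AND Y AND NOT Z OR NOT X) OR Y AND W) AND NOT NOT W   [distribution]
= (NOT W AND Y OR NOT W AND Y AND NOT Z OR Y AND W) AND NOT NOT W   [absorption]
= (NOT W AND Y OR Y AND W) AND NOT NOT W   [absorption]
= (NOT W AND Y OR Y AND W) AND W   [double negation]
= Y AND W   [distribution]

Y AND W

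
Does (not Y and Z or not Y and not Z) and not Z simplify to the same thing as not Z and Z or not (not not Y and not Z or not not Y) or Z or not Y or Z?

No

E1: (not Y and Z or not Y and not Z) and not Z
    = not Y and not Z
E2: not Z and Z or not (not not Y and not Z or not not Y) or Z or not Y or Z
    = not Z and Z or not not not Y or Z or not Y or Z
    = not Z and Z or not Y or Z or not Y or Z
    = not Y or Z or not Y or Z
    = not Y or Z
These differ: at Y=0, Z=1, E1 = 0 but E2 = 1.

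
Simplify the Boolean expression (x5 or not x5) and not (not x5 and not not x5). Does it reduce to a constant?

True

(x5 or not x5) and not (not x5 and not not x5)
= not (not x5 and not not x5)   [complement / identity]
= x5 or not x5   [De Morgan]
= True   [complement]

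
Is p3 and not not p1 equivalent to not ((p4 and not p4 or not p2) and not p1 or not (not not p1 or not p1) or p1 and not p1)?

No

E1: p3 and not not p1
    = p3 and p1   [double negation]
E2: not ((p4 and not p4 or not p2) and not p1 or not (not not p1 or not p1) or p1 and not p1)
    = not ((p4 and not p4 or not p2) and not p1 or not (not not p1 or not p1))   [complement / identity]
    = not (not p2 and not p1 or not (not not p1 or not p1))   [complement / identity]
    = not (not p2 and not p1 or not p1 and p1)   [De Morgan]
    = not (not p2 and not p1)   [complement / identity]
    = p2 or p1   [De Morgan]
These differ: at p1=1, p2=0, p3=0, p4=0, E1 = 0 but E2 = 1.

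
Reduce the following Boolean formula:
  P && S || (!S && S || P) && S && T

P && S || (!S && S || P) && S && T
= P && S || P && S && T   (complement / identity)
= P && S   (absorption)

P && S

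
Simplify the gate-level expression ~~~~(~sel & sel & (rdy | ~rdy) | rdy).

rdy

~~~~(~sel & sel & (rdy | ~rdy) | rdy)
= ~~~~(~sel & sel | rdy)   — complement / identity
= ~~~~rdy   — complement / identity
= ~~rdy   — double negation
= rdy   — double negation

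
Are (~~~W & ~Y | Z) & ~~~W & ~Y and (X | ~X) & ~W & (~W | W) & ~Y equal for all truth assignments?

Yes

E1: (~~~W & ~Y | Z) & ~~~W & ~Y
    = ~~~W & ~Y   — absorption
    = ~W & ~Y   — double negation
E2: (X | ~X) & ~W & (~W | W) & ~Y
    = (X | ~X) & ~W & ~Y   — complement / identity
    = ~W & ~Y   — complement / identity
Both reduce to ~W & ~Y, so they are equivalent.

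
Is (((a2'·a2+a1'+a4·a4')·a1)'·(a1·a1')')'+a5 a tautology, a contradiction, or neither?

neither

(((a2'·a2+a1'+a4·a4')·a1)'·(a1·a1')')'+a5
= (((a1'+a4·a4')·a1)'·(a1·a1')')'+a5   — complement / identity
= ((a1'·a1)'·(a1·a1')')'+a5   — complement / identity
= a1'·a1+a1·a1'+a5   — De Morgan
= a1·a1'+a5   — complement / identity
= a5   — complement / identity
This depends on a5, so it is not a constant.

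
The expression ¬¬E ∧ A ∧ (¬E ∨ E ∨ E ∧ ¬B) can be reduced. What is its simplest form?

¬¬E ∧ A ∧ (¬E ∨ E ∨ E ∧ ¬B)
= E ∧ A ∧ (¬E ∨ E ∨ E ∧ ¬B)   [double negation]
= E ∧ A ∧ (¬E ∨ E)   [absorption]
= E ∧ A   [complement / identity]

E ∧ A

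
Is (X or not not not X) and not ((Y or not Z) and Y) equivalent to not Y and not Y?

Yes

E1: (X or not not not X) and not ((Y or not Z) and Y)
    = (X or not not not X) and not Y
    = (X or not X) and not Y
    = not Y
E2: not Y and not Y
    = not Y
Both reduce to not Y, so they are equivalent.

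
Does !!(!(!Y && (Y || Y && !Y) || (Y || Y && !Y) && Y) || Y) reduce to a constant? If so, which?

!!(!(!Y && (Y || Y && !Y) || (Y || Y && !Y) && Y) || Y)
= !!(!(Y || Y && !Y) || Y)   [distribution]
= !(Y || Y && !Y) || Y   [double negation]
= !Y || Y   [complement / identity]
= true   [complement]

yes, True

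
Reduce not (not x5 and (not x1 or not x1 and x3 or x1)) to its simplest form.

not (not x5 and (not x1 or not x1 and x3 or x1))
= not (not x5 and (not x1 or x1))   — absorption
= not not x5   — complement / identity
= x5   — double negation

x5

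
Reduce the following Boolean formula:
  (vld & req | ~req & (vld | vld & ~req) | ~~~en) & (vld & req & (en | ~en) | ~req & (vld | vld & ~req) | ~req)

(vld & req | ~req & (vld | vld & ~req) | ~~~en) & (vld & req & (en | ~en) | ~req & (vld | vld & ~req) | ~req)
= (vld & req | ~req & (vld | vld & ~req) | ~~~en) & (vld & req | ~req & (vld | vld & ~req) | ~req)   — complement / identity
= (vld & req | ~req & (vld | vld & ~req) | ~en) & (vld & req | ~req & (vld | vld & ~req) | ~req)   — double negation
= ~en & ~req | vld & req | ~req & (vld | vld & ~req)   — distribution
= ~en & ~req | vld & req | ~req & vld   — absorption
= ~en & ~req | vld   — distribution

~en & ~req | vld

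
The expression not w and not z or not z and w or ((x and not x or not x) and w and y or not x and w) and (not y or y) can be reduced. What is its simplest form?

not z or not x and w

not w and not z or not z and w or ((x and not x or not x) and w and y or not x and w) and (not y or y)
= not w and not z or not z and w or (x and not x or not x) and w and y or not x and w   [complement / identity]
= not z or (x and not x or not x) and w and y or not x and w   [distribution]
= not z or not x and w and y or not x and w   [complement / identity]
= not z or not x and w   [absorption]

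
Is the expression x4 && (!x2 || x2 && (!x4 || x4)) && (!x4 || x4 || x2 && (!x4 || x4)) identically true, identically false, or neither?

neither

x4 && (!x2 || x2 && (!x4 || x4)) && (!x4 || x4 || x2 && (!x4 || x4))
= x4 && (!x2 && (!x4 || x4) || x2 && (!x4 || x4))   [distribution]
= x4 && (!x4 || x4)   [distribution]
= x4   [complement / identity]
This depends on x4, so it is not a constant.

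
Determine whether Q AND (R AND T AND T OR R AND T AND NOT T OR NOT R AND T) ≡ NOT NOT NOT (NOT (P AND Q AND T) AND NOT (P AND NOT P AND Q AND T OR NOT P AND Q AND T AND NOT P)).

E1: Q AND (R AND T AND T OR R AND T AND NOT T OR NOT R AND T)
    = Q AND (R AND T OR NOT R AND T)   [distribution]
    = Q AND T   [distribution]
E2: NOT NOT NOT (NOT (P AND Q AND T) AND NOT (P AND NOT P AND Q AND T OR NOT P AND Q AND T AND NOT P))
    = NOT NOT NOT (NOT (P AND Q AND T) AND NOT (NOT P AND Q AND T))   [distribution]
    = NOT (NOT (P AND Q AND T) AND NOT (NOT P AND Q AND T))   [double negation]
    = P AND Q AND T OR NOT P AND Q AND T   [De Morgan]
    = Q AND T   [distribution]
Both reduce to Q AND T, so they are equivalent.

Yes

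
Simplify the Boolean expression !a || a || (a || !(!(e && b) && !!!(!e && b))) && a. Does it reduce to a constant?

true

!a || a || (a || !(!(e && b) && !!!(!e && b))) && a
= !a || a || (a || !(!(e && b) && !(!e && b))) && a   — double negation
= !a || a || (a || e && b || !e && b) && a   — De Morgan
= !a || a || (a || b) && a   — distribution
= !a || a || a   — absorption
= !a || a   — idempotence
= true   — complement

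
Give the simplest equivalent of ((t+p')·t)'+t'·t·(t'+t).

t'

((t+p')·t)'+t'·t·(t'+t)
= ((t+p')·t)'+t'·t   — complement / identity
= t'+t'·t   — absorption
= t'   — complement / identity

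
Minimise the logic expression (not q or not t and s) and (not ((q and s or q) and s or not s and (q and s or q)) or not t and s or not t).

not q or not t and s

(not q or not t and s) and (not ((q and s or q) and s or not s and (q and s or q)) or not t and s or not t)
= (not q or not t and s) and (not (q and s or q) or not t and s or not t)   (distribution)
= (not q or not t and s) and (not q or not t and s or not t)   (absorption)
= not q or not t and s   (absorption)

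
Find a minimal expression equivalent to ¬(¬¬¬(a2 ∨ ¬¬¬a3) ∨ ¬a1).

(a2 ∨ ¬a3) ∧ a1

¬(¬¬¬(a2 ∨ ¬¬¬a3) ∨ ¬a1)
= ¬¬(a2 ∨ ¬¬¬a3) ∧ a1   (De Morgan)
= ¬¬(a2 ∨ ¬a3) ∧ a1   (double negation)
= (a2 ∨ ¬a3) ∧ a1   (double negation)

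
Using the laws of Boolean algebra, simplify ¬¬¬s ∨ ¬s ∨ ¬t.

¬¬¬s ∨ ¬s ∨ ¬t
= ¬s ∨ ¬s ∨ ¬t
= ¬s ∨ ¬t

¬s ∨ ¬t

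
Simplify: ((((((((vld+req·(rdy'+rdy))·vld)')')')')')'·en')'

((((((((vld+req·(rdy'+rdy))·vld)')')')')')'·en')'
= ((((((vld+req·(rdy'+rdy))·vld)')')')')'+en   — De Morgan
= ((((((vld+req)·vld)')')')')'+en   — complement / identity
= ((((vld')')')')'+en   — absorption
= ((vld')')'+en   — double negation
= vld'+en   — double negation

vld'+en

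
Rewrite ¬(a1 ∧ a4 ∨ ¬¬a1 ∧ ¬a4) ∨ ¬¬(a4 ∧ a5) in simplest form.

¬a1 ∨ a4 ∧ a5

¬(a1 ∧ a4 ∨ ¬¬a1 ∧ ¬a4) ∨ ¬¬(a4 ∧ a5)
= ¬(a1 ∧ a4 ∨ a1 ∧ ¬a4) ∨ ¬¬(a4 ∧ a5)   (double negation)
= ¬a1 ∨ ¬¬(a4 ∧ a5)   (distribution)
= ¬a1 ∨ a4 ∧ a5   (double negation)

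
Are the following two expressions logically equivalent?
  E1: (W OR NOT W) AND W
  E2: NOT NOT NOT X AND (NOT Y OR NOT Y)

No

E1: (W OR NOT W) AND W
    = W   [complement / identity]
E2: NOT NOT NOT X AND (NOT Y OR NOT Y)
    = NOT NOT NOT X AND NOT Y   [idempotence]
    = NOT X AND NOT Y   [double negation]
These differ: at W=1, X=1, Y=0, E1 = 1 but E2 = 0.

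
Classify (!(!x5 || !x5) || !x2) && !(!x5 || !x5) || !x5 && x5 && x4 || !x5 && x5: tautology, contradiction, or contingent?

contingent

(!(!x5 || !x5) || !x2) && !(!x5 || !x5) || !x5 && x5 && x4 || !x5 && x5
= !(!x5 || !x5) || !x5 && x5 && x4 || !x5 && x5
= !(!x5 || !x5) || !x5 && x5
= x5 && x5 || !x5 && x5
= x5
This depends on x5, so it is not a constant.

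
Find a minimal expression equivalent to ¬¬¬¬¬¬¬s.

¬s

¬¬¬¬¬¬¬s
= ¬¬¬¬¬s   — double negation
= ¬¬¬s   — double negation
= ¬s   — double negation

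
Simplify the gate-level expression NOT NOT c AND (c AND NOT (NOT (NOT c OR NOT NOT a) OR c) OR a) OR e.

NOT NOT c AND (c AND NOT (NOT (NOT c OR NOT NOT a) OR c) OR a) OR e
= c AND (c AND NOT (NOT (NOT c OR NOT NOT a) OR c) OR a) OR e   (double negation)
= c AND (c AND NOT (c AND NOT a OR c) OR a) OR e   (De Morgan)
= c AND (c AND NOT c OR a) OR e   (absorption)
= c AND a OR e   (complement / identity)

c AND a OR e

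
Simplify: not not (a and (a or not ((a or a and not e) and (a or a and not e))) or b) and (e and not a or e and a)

(a or b) and e

not not (a and (a or not ((a or a and not e) and (a or a and not e))) or b) and (e and not a or e and a)
= not not (a and (a or not (a or a and not e)) or b) and (e and not a or e and a)   [idempotence]
= not not (a and (a or not (a or a and not e)) or b) and (not a or a) and e   [distribution]
= not not (a and (a or not a) or b) and (not a or a) and e   [absorption]
= not not (a or b) and (not a or a) and e   [complement / identity]
= not not (a or b) and e   [complement / identity]
= (a or b) and e   [double negation]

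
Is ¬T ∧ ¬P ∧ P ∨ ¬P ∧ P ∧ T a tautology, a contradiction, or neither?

contradiction

¬T ∧ ¬P ∧ P ∨ ¬P ∧ P ∧ T
= ¬P ∧ P   (distribution)
= False   (complement)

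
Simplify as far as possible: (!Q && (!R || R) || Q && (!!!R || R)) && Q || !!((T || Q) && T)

(!Q && (!R || R) || Q && (!!!R || R)) && Q || !!((T || Q) && T)
= (!Q && (!R || R) || Q && (!!!R || R)) && Q || !!T   [absorption]
= (!Q && (!R || R) || Q && (!R || R)) && Q || !!T   [double negation]
= (!Q && (!R || R) || Q && (!R || R)) && Q || T   [double negation]
= (!R || R) && Q || T   [distribution]
= Q || T   [complement / identity]

Q || T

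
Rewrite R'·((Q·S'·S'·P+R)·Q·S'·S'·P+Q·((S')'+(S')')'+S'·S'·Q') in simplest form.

R'·S'

R'·((Q·S'·S'·P+R)·Q·S'·S'·P+Q·((S')'+(S')')'+S'·S'·Q')
= R'·((Q·S'·S'·P+R)·Q·S'·S'·P+Q·S'·S'+S'·S'·Q')   [De Morgan]
= R'·(Q·S'·S'·P+Q·S'·S'+S'·S'·Q')   [absorption]
= R'·(Q·S'·S'+S'·S'·Q')   [absorption]
= R'·S'·S'   [distribution]
= R'·S'   [idempotence]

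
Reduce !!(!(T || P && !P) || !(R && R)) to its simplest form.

!T || !R

!!(!(T || P && !P) || !(R && R))
= !!(!T || !(R && R))
= !T || !(R && R)
= !T || !R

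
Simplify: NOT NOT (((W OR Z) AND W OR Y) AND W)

NOT NOT (((W OR Z) AND W OR Y) AND W)
= ((W OR Z) AND W OR Y) AND W   (double negation)
= (W OR Y) AND W   (absorption)
= W   (absorption)

W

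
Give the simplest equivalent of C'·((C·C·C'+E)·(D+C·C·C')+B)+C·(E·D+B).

E·D+B

C'·((C·C·C'+E)·(D+C·C·C')+B)+C·(E·D+B)
= C'·(E·D+C·C·C'+B)+C·(E·D+B)   [distribution]
= C'·(E·D+C·C'+B)+C·(E·D+B)   [idempotence]
= C'·(E·D+B)+C·(E·D+B)   [complement / identity]
= E·D+B   [distribution]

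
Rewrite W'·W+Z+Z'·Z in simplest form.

W'·W+Z+Z'·Z
= W'·W+Z   — complement / identity
= Z   — complement / identity

Z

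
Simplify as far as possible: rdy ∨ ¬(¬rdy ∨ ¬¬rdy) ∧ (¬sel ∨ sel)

rdy ∨ ¬(¬rdy ∨ ¬¬rdy) ∧ (¬sel ∨ sel)
= rdy ∨ rdy ∧ ¬rdy ∧ (¬sel ∨ sel)
= rdy ∨ rdy ∧ ¬rdy
= rdy

rdy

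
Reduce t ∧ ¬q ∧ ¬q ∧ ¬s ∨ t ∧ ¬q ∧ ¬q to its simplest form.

t ∧ ¬q ∧ ¬q ∧ ¬s ∨ t ∧ ¬q ∧ ¬q
= t ∧ ¬q ∧ ¬q   — absorption
= t ∧ ¬q   — idempotence

t ∧ ¬q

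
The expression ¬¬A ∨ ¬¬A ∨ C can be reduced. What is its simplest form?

A ∨ C

¬¬A ∨ ¬¬A ∨ C
= ¬¬A ∨ C   — idempotence
= A ∨ C   — double negation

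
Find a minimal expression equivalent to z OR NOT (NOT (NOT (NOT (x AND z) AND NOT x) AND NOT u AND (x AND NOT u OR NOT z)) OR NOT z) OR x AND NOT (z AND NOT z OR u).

z OR x AND NOT u

z OR NOT (NOT (NOT (NOT (x AND z) AND NOT x) AND NOT u AND (x AND NOT u OR NOT z)) OR NOT z) OR x AND NOT (z AND NOT z OR u)
= z OR NOT (NOT ((x AND z OR x) AND NOT u AND (x AND NOT u OR NOT z)) OR NOT z) OR x AND NOT (z AND NOT z OR u)
= z OR NOT (NOT (x AND NOT u AND (x AND NOT u OR NOT z)) OR NOT z) OR x AND NOT (z AND NOT z OR u)
= z OR x AND NOT u AND (x AND NOT u OR NOT z) AND z OR x AND NOT (z AND NOT z OR u)
= z OR x AND NOT u AND (x AND NOT u OR NOT z) AND z OR x AND NOT u
= z OR x AND NOT u AND z OR x AND NOT u
= z OR x AND NOT u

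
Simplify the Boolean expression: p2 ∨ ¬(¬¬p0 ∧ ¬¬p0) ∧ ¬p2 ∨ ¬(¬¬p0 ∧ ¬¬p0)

p2 ∨ ¬p0

p2 ∨ ¬(¬¬p0 ∧ ¬¬p0) ∧ ¬p2 ∨ ¬(¬¬p0 ∧ ¬¬p0)
= p2 ∨ ¬(¬¬p0 ∧ ¬¬p0)   (absorption)
= p2 ∨ ¬p0 ∨ ¬p0   (De Morgan)
= p2 ∨ ¬p0   (idempotence)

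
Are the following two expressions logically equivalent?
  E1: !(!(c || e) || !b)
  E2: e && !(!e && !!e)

No

E1: !(!(c || e) || !b)
    = (c || e) && b   [De Morgan]
E2: e && !(!e && !!e)
    = e && (e || !e)   [De Morgan]
    = e   [complement / identity]
These differ: at b=1, c=1, e=0, E1 = 1 but E2 = 0.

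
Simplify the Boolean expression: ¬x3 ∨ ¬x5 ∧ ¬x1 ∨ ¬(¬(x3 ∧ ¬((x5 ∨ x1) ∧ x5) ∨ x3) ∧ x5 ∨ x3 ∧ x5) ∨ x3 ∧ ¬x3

¬x3 ∨ ¬x5 ∧ ¬x1 ∨ ¬(¬(x3 ∧ ¬((x5 ∨ x1) ∧ x5) ∨ x3) ∧ x5 ∨ x3 ∧ x5) ∨ x3 ∧ ¬x3
= ¬x3 ∨ ¬x5 ∧ ¬x1 ∨ ¬(¬(x3 ∧ ¬x5 ∨ x3) ∧ x5 ∨ x3 ∧ x5) ∨ x3 ∧ ¬x3   [absorption]
= ¬x3 ∨ ¬x5 ∧ ¬x1 ∨ ¬(¬x3 ∧ x5 ∨ x3 ∧ x5) ∨ x3 ∧ ¬x3   [absorption]
= ¬x3 ∨ ¬x5 ∧ ¬x1 ∨ ¬x5 ∨ x3 ∧ ¬x3   [distribution]
= ¬x3 ∨ ¬x5 ∨ x3 ∧ ¬x3   [absorption]
= ¬x3 ∨ ¬x5   [complement / identity]

¬x3 ∨ ¬x5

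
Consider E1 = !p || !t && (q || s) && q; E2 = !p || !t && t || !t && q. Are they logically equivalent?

Yes

E1: !p || !t && (q || s) && q
    = !p || !t && q
E2: !p || !t && t || !t && q
    = !p || !t && q
Both reduce to !p || !t && q, so they are equivalent.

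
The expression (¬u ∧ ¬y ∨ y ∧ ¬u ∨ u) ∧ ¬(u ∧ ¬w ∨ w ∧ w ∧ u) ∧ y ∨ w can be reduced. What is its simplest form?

(¬u ∧ ¬y ∨ y ∧ ¬u ∨ u) ∧ ¬(u ∧ ¬w ∨ w ∧ w ∧ u) ∧ y ∨ w
= (¬u ∨ u) ∧ ¬(u ∧ ¬w ∨ w ∧ w ∧ u) ∧ y ∨ w
= (¬u ∨ u) ∧ ¬(u ∧ ¬w ∨ w ∧ u) ∧ y ∨ w
= (¬u ∨ u) ∧ ¬u ∧ y ∨ w
= ¬u ∧ y ∨ w

¬u ∧ y ∨ w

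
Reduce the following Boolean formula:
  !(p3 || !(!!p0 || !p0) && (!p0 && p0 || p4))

!p3

!(p3 || !(!!p0 || !p0) && (!p0 && p0 || p4))
= !(p3 || !p0 && p0 && (!p0 && p0 || p4))   (De Morgan)
= !(p3 || !p0 && p0)   (absorption)
= !p3   (complement / identity)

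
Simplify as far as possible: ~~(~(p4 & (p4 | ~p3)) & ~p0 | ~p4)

~~(~(p4 & (p4 | ~p3)) & ~p0 | ~p4)
= ~~(~p4 & ~p0 | ~p4)   [absorption]
= ~~~p4   [absorption]
= ~p4   [double negation]

~p4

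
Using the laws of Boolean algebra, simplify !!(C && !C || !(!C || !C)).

!!(C && !C || !(!C || !C))
= !!(C && !C || C && C)   — De Morgan
= !!C   — distribution
= C   — double negation

C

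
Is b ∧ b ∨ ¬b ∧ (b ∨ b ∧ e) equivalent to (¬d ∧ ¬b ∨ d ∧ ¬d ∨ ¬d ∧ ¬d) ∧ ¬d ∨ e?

No

E1: b ∧ b ∨ ¬b ∧ (b ∨ b ∧ e)
    = b ∧ b ∨ ¬b ∧ b   — absorption
    = b   — distribution
E2: (¬d ∧ ¬b ∨ d ∧ ¬d ∨ ¬d ∧ ¬d) ∧ ¬d ∨ e
    = (¬d ∧ ¬b ∨ ¬d) ∧ ¬d ∨ e   — distribution
    = ¬d ∧ ¬d ∨ e   — absorption
    = ¬d ∨ e   — idempotence
These differ: at b=0, d=1, e=1, E1 = 0 but E2 = 1.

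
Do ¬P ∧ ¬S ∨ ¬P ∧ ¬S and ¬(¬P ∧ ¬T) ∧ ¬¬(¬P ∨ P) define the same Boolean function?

E1: ¬P ∧ ¬S ∨ ¬P ∧ ¬S
    = ¬P ∧ ¬S   — idempotence
E2: ¬(¬P ∧ ¬T) ∧ ¬¬(¬P ∨ P)
    = ¬(¬P ∧ ¬T) ∧ (¬P ∨ P)   — double negation
    = ¬(¬P ∧ ¬T)   — complement / identity
    = P ∨ T   — De Morgan
These differ: at P=1, S=1, T=0, E1 = 0 but E2 = 1.

No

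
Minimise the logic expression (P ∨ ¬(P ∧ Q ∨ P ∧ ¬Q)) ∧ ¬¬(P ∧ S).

P ∧ S

(P ∨ ¬(P ∧ Q ∨ P ∧ ¬Q)) ∧ ¬¬(P ∧ S)
= (P ∨ ¬P) ∧ ¬¬(P ∧ S)   [distribution]
= (P ∨ ¬P) ∧ P ∧ S   [double negation]
= P ∧ S   [complement / identity]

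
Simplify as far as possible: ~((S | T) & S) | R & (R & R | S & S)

~((S | T) & S) | R & (R & R | S & S)
= ~((S | T) & S) | R & (R | S & S)
= ~S | R & (R | S & S)
= ~S | R & (R | S)
= ~S | R

~S | R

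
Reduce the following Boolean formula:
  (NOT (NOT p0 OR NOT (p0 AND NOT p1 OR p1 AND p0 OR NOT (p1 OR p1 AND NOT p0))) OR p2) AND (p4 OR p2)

p0 AND p4 OR p2

(NOT (NOT p0 OR NOT (p0 AND NOT p1 OR p1 AND p0 OR NOT (p1 OR p1 AND NOT p0))) OR p2) AND (p4 OR p2)
= (NOT (NOT p0 OR NOT (p0 AND NOT p1 OR p1 AND p0 OR NOT p1)) OR p2) AND (p4 OR p2)   (absorption)
= (NOT (NOT p0 OR NOT (p0 OR NOT p1)) OR p2) AND (p4 OR p2)   (distribution)
= (p0 AND (p0 OR NOT p1) OR p2) AND (p4 OR p2)   (De Morgan)
= (p0 OR p2) AND (p4 OR p2)   (absorption)
= p0 AND p4 OR p2   (distribution)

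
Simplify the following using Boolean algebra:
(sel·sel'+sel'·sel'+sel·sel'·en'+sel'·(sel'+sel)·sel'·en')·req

(sel·sel'+sel'·sel'+sel·sel'·en'+sel'·(sel'+sel)·sel'·en')·req
= (sel·sel'+sel'·sel'+(sel·sel'+sel'·(sel'+sel)·sel')·en')·req   (distribution)
= (sel·sel'+sel'·sel'+(sel·sel'+sel'·sel')·en')·req   (complement / identity)
= (sel·sel'+sel'·sel')·req   (absorption)
= sel'·req   (distribution)

sel'·req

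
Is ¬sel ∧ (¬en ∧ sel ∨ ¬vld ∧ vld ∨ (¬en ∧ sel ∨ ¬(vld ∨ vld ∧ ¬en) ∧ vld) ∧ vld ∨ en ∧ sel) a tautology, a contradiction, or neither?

¬sel ∧ (¬en ∧ sel ∨ ¬vld ∧ vld ∨ (¬en ∧ sel ∨ ¬(vld ∨ vld ∧ ¬en) ∧ vld) ∧ vld ∨ en ∧ sel)
= ¬sel ∧ (¬en ∧ sel ∨ ¬vld ∧ vld ∨ (¬en ∧ sel ∨ ¬vld ∧ vld) ∧ vld ∨ en ∧ sel)   (absorption)
= ¬sel ∧ (¬en ∧ sel ∨ ¬vld ∧ vld ∨ en ∧ sel)   (absorption)
= ¬sel ∧ (¬en ∧ sel ∨ en ∧ sel)   (complement / identity)
= ¬sel ∧ sel   (distribution)
= False   (complement)

contradiction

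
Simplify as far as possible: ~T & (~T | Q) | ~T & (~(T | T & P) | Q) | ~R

~T | ~R

~T & (~T | Q) | ~T & (~(T | T & P) | Q) | ~R
= ~T & (~T | Q) | ~T & (~T | Q) | ~R
= ~T & (~T | Q) | ~R
= ~T | ~R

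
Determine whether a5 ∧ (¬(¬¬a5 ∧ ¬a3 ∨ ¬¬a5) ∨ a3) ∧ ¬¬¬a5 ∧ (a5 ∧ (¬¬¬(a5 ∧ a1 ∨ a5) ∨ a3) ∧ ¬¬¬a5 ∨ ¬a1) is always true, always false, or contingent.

a5 ∧ (¬(¬¬a5 ∧ ¬a3 ∨ ¬¬a5) ∨ a3) ∧ ¬¬¬a5 ∧ (a5 ∧ (¬¬¬(a5 ∧ a1 ∨ a5) ∨ a3) ∧ ¬¬¬a5 ∨ ¬a1)
= a5 ∧ (¬(¬¬a5 ∧ ¬a3 ∨ ¬¬a5) ∨ a3) ∧ ¬¬¬a5 ∧ (a5 ∧ (¬¬¬a5 ∨ a3) ∧ ¬¬¬a5 ∨ ¬a1)   (absorption)
= a5 ∧ (¬¬¬a5 ∨ a3) ∧ ¬¬¬a5 ∧ (a5 ∧ (¬¬¬a5 ∨ a3) ∧ ¬¬¬a5 ∨ ¬a1)   (absorption)
= a5 ∧ (¬¬¬a5 ∨ a3) ∧ ¬¬¬a5   (absorption)
= a5 ∧ ¬¬¬a5   (absorption)
= a5 ∧ ¬a5   (double negation)
= False   (complement)

always false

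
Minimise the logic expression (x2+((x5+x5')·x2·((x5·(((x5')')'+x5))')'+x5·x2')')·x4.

(x2+x5')·x4

(x2+((x5+x5')·x2·((x5·(((x5')')'+x5))')'+x5·x2')')·x4
= (x2+(x2·((x5·(((x5')')'+x5))')'+x5·x2')')·x4   [complement / identity]
= (x2+(x2·((x5·(x5'+x5))')'+x5·x2')')·x4   [double negation]
= (x2+(x2·x5·(x5'+x5)+x5·x2')')·x4   [double negation]
= (x2+(x2·x5+x5·x2')')·x4   [complement / identity]
= (x2+x5')·x4   [distribution]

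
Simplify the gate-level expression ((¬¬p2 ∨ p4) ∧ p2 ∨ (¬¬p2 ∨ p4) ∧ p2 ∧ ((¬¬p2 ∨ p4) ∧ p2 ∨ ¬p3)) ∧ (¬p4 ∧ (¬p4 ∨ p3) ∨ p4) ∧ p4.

p2 ∧ p4

((¬¬p2 ∨ p4) ∧ p2 ∨ (¬¬p2 ∨ p4) ∧ p2 ∧ ((¬¬p2 ∨ p4) ∧ p2 ∨ ¬p3)) ∧ (¬p4 ∧ (¬p4 ∨ p3) ∨ p4) ∧ p4
= ((¬¬p2 ∨ p4) ∧ p2 ∨ (¬¬p2 ∨ p4) ∧ p2) ∧ (¬p4 ∧ (¬p4 ∨ p3) ∨ p4) ∧ p4   — absorption
= (¬¬p2 ∨ p4) ∧ p2 ∧ (¬p4 ∧ (¬p4 ∨ p3) ∨ p4) ∧ p4   — idempotence
= (¬¬p2 ∨ p4) ∧ p2 ∧ (¬p4 ∨ p4) ∧ p4   — absorption
= (p2 ∨ p4) ∧ p2 ∧ (¬p4 ∨ p4) ∧ p4   — double negation
= (p2 ∨ p4) ∧ p2 ∧ p4   — complement / identity
= p2 ∧ p4   — absorption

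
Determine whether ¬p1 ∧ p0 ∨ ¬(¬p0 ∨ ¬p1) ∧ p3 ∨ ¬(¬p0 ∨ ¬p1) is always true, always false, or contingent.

¬p1 ∧ p0 ∨ ¬(¬p0 ∨ ¬p1) ∧ p3 ∨ ¬(¬p0 ∨ ¬p1)
= ¬p1 ∧ p0 ∨ ¬(¬p0 ∨ ¬p1)   [absorption]
= ¬p1 ∧ p0 ∨ p0 ∧ p1   [De Morgan]
= p0   [distribution]
This depends on p0, so it is not a constant.

contingent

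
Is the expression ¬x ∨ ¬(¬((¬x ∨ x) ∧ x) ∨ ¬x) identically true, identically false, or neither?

identically true

¬x ∨ ¬(¬((¬x ∨ x) ∧ x) ∨ ¬x)
= ¬x ∨ ¬(¬x ∨ ¬x)   (complement / identity)
= ¬x ∨ ¬¬x   (idempotence)
= ¬x ∨ x   (double negation)
= True   (complement)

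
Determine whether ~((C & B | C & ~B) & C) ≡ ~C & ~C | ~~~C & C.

E1: ~((C & B | C & ~B) & C)
    = ~(C & C)
    = ~C
E2: ~C & ~C | ~~~C & C
    = ~C & ~C | ~C & C
    = ~C
Both reduce to ~C, so they are equivalent.

Yes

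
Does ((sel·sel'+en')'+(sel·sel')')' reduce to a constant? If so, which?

yes, False

((sel·sel'+en')'+(sel·sel')')'
= (sel·sel'+en')·sel·sel'   (De Morgan)
= sel·sel'   (absorption)
= 0   (complement)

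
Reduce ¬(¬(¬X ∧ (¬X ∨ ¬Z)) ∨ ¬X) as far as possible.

¬(¬(¬X ∧ (¬X ∨ ¬Z)) ∨ ¬X)
= ¬(¬¬X ∨ ¬X)
= ¬X ∧ X
= False

False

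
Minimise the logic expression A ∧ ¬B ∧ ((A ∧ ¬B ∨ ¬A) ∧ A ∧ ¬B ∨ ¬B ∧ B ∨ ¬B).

A ∧ ¬B ∧ ((A ∧ ¬B ∨ ¬A) ∧ A ∧ ¬B ∨ ¬B ∧ B ∨ ¬B)
= A ∧ ¬B ∧ ((A ∧ ¬B ∨ ¬A) ∧ A ∧ ¬B ∨ ¬B)   [complement / identity]
= A ∧ ¬B ∧ (A ∧ ¬B ∨ ¬B)   [absorption]
= A ∧ ¬B   [absorption]

A ∧ ¬B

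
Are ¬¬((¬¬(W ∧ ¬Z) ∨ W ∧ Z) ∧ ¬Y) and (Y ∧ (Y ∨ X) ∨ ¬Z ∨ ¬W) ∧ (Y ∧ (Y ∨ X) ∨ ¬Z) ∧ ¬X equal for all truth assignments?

E1: ¬¬((¬¬(W ∧ ¬Z) ∨ W ∧ Z) ∧ ¬Y)
    = ¬¬((W ∧ ¬Z ∨ W ∧ Z) ∧ ¬Y)   (double negation)
    = ¬¬(W ∧ ¬Y)   (distribution)
    = W ∧ ¬Y   (double negation)
E2: (Y ∧ (Y ∨ X) ∨ ¬Z ∨ ¬W) ∧ (Y ∧ (Y ∨ X) ∨ ¬Z) ∧ ¬X
    = (Y ∧ (Y ∨ X) ∨ ¬Z) ∧ ¬X   (absorption)
    = (Y ∨ ¬Z) ∧ ¬X   (absorption)
These differ: at W=0, X=0, Y=1, Z=0, E1 = 0 but E2 = 1.

No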